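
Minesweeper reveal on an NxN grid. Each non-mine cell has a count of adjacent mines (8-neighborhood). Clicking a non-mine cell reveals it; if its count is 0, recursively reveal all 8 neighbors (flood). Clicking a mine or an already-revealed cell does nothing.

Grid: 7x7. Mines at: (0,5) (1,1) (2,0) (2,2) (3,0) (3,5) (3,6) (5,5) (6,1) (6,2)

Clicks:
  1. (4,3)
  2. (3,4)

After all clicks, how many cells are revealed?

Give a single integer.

Click 1 (4,3) count=0: revealed 12 new [(3,1) (3,2) (3,3) (3,4) (4,1) (4,2) (4,3) (4,4) (5,1) (5,2) (5,3) (5,4)] -> total=12
Click 2 (3,4) count=1: revealed 0 new [(none)] -> total=12

Answer: 12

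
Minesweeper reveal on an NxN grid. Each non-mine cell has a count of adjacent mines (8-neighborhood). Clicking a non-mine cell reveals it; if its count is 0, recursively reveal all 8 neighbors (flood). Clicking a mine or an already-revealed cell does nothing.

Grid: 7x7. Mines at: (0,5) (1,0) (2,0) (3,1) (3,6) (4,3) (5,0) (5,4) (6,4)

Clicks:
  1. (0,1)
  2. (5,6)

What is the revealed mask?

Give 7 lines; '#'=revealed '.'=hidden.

Click 1 (0,1) count=1: revealed 1 new [(0,1)] -> total=1
Click 2 (5,6) count=0: revealed 6 new [(4,5) (4,6) (5,5) (5,6) (6,5) (6,6)] -> total=7

Answer: .#.....
.......
.......
.......
.....##
.....##
.....##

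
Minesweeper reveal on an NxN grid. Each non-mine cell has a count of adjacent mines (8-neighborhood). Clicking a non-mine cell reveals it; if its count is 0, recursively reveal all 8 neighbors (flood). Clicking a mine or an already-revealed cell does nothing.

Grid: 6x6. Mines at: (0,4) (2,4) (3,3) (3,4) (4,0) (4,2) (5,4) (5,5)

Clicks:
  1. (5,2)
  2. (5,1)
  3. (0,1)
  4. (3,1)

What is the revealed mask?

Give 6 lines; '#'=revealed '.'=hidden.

Click 1 (5,2) count=1: revealed 1 new [(5,2)] -> total=1
Click 2 (5,1) count=2: revealed 1 new [(5,1)] -> total=2
Click 3 (0,1) count=0: revealed 15 new [(0,0) (0,1) (0,2) (0,3) (1,0) (1,1) (1,2) (1,3) (2,0) (2,1) (2,2) (2,3) (3,0) (3,1) (3,2)] -> total=17
Click 4 (3,1) count=2: revealed 0 new [(none)] -> total=17

Answer: ####..
####..
####..
###...
......
.##...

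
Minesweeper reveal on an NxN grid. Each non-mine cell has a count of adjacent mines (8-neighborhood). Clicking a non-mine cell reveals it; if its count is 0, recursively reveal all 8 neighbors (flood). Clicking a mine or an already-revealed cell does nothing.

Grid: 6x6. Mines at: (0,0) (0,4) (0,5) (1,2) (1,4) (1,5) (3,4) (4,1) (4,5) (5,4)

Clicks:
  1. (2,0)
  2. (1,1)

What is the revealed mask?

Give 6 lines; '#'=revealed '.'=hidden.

Click 1 (2,0) count=0: revealed 6 new [(1,0) (1,1) (2,0) (2,1) (3,0) (3,1)] -> total=6
Click 2 (1,1) count=2: revealed 0 new [(none)] -> total=6

Answer: ......
##....
##....
##....
......
......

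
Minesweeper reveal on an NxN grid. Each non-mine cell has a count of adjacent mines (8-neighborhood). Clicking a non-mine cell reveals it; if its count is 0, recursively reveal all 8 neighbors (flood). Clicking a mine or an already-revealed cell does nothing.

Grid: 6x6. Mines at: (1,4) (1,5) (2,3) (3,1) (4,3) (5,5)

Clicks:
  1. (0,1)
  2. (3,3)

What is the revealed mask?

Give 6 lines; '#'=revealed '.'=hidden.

Answer: ####..
####..
###...
...#..
......
......

Derivation:
Click 1 (0,1) count=0: revealed 11 new [(0,0) (0,1) (0,2) (0,3) (1,0) (1,1) (1,2) (1,3) (2,0) (2,1) (2,2)] -> total=11
Click 2 (3,3) count=2: revealed 1 new [(3,3)] -> total=12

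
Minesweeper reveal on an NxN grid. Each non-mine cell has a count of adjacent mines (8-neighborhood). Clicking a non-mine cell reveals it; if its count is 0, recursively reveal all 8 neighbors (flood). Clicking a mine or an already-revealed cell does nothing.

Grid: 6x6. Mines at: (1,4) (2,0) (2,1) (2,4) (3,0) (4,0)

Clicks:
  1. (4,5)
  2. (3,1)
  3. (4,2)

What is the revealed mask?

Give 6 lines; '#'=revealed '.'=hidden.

Answer: ......
......
......
.#####
.#####
.#####

Derivation:
Click 1 (4,5) count=0: revealed 15 new [(3,1) (3,2) (3,3) (3,4) (3,5) (4,1) (4,2) (4,3) (4,4) (4,5) (5,1) (5,2) (5,3) (5,4) (5,5)] -> total=15
Click 2 (3,1) count=4: revealed 0 new [(none)] -> total=15
Click 3 (4,2) count=0: revealed 0 new [(none)] -> total=15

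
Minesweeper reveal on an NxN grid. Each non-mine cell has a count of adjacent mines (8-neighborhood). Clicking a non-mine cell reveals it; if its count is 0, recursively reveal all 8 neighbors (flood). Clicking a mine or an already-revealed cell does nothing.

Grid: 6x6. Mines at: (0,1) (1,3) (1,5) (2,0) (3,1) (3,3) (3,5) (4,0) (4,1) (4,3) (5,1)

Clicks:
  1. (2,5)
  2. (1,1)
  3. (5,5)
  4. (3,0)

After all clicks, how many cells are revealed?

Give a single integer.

Click 1 (2,5) count=2: revealed 1 new [(2,5)] -> total=1
Click 2 (1,1) count=2: revealed 1 new [(1,1)] -> total=2
Click 3 (5,5) count=0: revealed 4 new [(4,4) (4,5) (5,4) (5,5)] -> total=6
Click 4 (3,0) count=4: revealed 1 new [(3,0)] -> total=7

Answer: 7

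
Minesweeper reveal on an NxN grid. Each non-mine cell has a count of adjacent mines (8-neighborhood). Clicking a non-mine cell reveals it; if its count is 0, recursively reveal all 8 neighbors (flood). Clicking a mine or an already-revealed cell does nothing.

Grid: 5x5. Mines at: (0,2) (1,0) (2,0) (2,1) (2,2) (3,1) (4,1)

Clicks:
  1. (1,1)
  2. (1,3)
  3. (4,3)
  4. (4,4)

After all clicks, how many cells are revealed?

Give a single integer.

Click 1 (1,1) count=5: revealed 1 new [(1,1)] -> total=1
Click 2 (1,3) count=2: revealed 1 new [(1,3)] -> total=2
Click 3 (4,3) count=0: revealed 11 new [(0,3) (0,4) (1,4) (2,3) (2,4) (3,2) (3,3) (3,4) (4,2) (4,3) (4,4)] -> total=13
Click 4 (4,4) count=0: revealed 0 new [(none)] -> total=13

Answer: 13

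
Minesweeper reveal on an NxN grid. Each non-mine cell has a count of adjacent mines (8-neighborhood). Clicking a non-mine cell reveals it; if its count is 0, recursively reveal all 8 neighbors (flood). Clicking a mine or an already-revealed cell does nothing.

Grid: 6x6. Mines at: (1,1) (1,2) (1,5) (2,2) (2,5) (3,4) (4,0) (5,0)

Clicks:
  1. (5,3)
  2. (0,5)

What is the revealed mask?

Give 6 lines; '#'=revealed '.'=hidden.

Click 1 (5,3) count=0: revealed 13 new [(3,1) (3,2) (3,3) (4,1) (4,2) (4,3) (4,4) (4,5) (5,1) (5,2) (5,3) (5,4) (5,5)] -> total=13
Click 2 (0,5) count=1: revealed 1 new [(0,5)] -> total=14

Answer: .....#
......
......
.###..
.#####
.#####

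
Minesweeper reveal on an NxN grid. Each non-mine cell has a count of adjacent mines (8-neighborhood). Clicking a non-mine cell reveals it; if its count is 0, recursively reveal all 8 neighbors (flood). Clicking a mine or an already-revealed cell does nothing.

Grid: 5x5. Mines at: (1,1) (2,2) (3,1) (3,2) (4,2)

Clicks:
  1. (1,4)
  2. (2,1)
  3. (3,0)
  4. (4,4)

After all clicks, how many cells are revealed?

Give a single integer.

Click 1 (1,4) count=0: revealed 12 new [(0,2) (0,3) (0,4) (1,2) (1,3) (1,4) (2,3) (2,4) (3,3) (3,4) (4,3) (4,4)] -> total=12
Click 2 (2,1) count=4: revealed 1 new [(2,1)] -> total=13
Click 3 (3,0) count=1: revealed 1 new [(3,0)] -> total=14
Click 4 (4,4) count=0: revealed 0 new [(none)] -> total=14

Answer: 14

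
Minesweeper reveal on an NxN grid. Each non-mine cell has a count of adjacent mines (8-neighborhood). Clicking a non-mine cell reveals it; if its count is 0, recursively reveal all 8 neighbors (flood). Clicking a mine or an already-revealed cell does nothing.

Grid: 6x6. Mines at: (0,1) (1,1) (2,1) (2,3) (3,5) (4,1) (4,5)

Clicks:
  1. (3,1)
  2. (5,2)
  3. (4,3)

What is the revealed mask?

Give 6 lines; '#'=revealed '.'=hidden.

Answer: ......
......
......
.####.
..###.
..###.

Derivation:
Click 1 (3,1) count=2: revealed 1 new [(3,1)] -> total=1
Click 2 (5,2) count=1: revealed 1 new [(5,2)] -> total=2
Click 3 (4,3) count=0: revealed 8 new [(3,2) (3,3) (3,4) (4,2) (4,3) (4,4) (5,3) (5,4)] -> total=10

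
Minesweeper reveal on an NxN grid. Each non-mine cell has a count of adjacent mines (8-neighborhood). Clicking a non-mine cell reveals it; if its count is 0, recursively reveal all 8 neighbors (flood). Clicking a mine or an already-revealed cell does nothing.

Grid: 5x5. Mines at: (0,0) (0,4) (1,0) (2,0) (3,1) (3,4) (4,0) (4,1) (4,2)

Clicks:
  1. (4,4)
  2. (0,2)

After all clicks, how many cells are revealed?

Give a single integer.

Click 1 (4,4) count=1: revealed 1 new [(4,4)] -> total=1
Click 2 (0,2) count=0: revealed 9 new [(0,1) (0,2) (0,3) (1,1) (1,2) (1,3) (2,1) (2,2) (2,3)] -> total=10

Answer: 10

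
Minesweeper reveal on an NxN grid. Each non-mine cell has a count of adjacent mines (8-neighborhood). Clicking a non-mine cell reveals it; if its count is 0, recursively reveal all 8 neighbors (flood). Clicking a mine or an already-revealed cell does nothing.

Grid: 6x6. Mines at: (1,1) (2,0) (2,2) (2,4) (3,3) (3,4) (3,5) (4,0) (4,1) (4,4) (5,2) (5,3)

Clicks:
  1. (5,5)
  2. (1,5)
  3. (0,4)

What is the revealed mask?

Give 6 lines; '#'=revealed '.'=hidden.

Click 1 (5,5) count=1: revealed 1 new [(5,5)] -> total=1
Click 2 (1,5) count=1: revealed 1 new [(1,5)] -> total=2
Click 3 (0,4) count=0: revealed 7 new [(0,2) (0,3) (0,4) (0,5) (1,2) (1,3) (1,4)] -> total=9

Answer: ..####
..####
......
......
......
.....#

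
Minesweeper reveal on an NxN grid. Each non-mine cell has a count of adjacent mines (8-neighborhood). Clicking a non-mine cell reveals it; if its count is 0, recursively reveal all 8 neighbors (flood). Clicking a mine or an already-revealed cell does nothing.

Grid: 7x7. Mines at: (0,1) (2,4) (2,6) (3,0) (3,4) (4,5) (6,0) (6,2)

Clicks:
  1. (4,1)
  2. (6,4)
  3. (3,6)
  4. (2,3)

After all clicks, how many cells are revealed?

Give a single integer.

Answer: 11

Derivation:
Click 1 (4,1) count=1: revealed 1 new [(4,1)] -> total=1
Click 2 (6,4) count=0: revealed 8 new [(5,3) (5,4) (5,5) (5,6) (6,3) (6,4) (6,5) (6,6)] -> total=9
Click 3 (3,6) count=2: revealed 1 new [(3,6)] -> total=10
Click 4 (2,3) count=2: revealed 1 new [(2,3)] -> total=11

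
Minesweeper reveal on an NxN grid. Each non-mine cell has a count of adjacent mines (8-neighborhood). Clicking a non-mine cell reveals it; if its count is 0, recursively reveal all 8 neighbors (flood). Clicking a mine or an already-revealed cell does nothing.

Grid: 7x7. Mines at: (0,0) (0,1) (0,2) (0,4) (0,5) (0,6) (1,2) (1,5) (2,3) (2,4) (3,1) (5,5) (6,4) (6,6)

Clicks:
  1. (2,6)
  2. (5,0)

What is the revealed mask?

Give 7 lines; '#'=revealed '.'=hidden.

Answer: .......
.......
......#
..###..
#####..
#####..
####...

Derivation:
Click 1 (2,6) count=1: revealed 1 new [(2,6)] -> total=1
Click 2 (5,0) count=0: revealed 17 new [(3,2) (3,3) (3,4) (4,0) (4,1) (4,2) (4,3) (4,4) (5,0) (5,1) (5,2) (5,3) (5,4) (6,0) (6,1) (6,2) (6,3)] -> total=18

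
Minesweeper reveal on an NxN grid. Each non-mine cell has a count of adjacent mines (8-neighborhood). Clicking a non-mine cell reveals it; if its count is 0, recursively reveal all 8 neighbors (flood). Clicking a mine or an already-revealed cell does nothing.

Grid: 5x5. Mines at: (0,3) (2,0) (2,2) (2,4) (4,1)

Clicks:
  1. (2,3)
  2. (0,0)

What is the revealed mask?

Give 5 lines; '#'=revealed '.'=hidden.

Click 1 (2,3) count=2: revealed 1 new [(2,3)] -> total=1
Click 2 (0,0) count=0: revealed 6 new [(0,0) (0,1) (0,2) (1,0) (1,1) (1,2)] -> total=7

Answer: ###..
###..
...#.
.....
.....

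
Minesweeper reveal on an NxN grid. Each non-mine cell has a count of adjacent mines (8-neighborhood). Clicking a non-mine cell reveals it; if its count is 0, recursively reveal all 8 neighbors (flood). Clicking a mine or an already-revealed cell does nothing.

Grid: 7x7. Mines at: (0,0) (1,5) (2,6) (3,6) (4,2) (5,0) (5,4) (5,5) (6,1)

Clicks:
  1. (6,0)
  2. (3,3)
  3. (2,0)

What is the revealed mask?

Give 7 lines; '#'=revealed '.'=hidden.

Click 1 (6,0) count=2: revealed 1 new [(6,0)] -> total=1
Click 2 (3,3) count=1: revealed 1 new [(3,3)] -> total=2
Click 3 (2,0) count=0: revealed 25 new [(0,1) (0,2) (0,3) (0,4) (1,0) (1,1) (1,2) (1,3) (1,4) (2,0) (2,1) (2,2) (2,3) (2,4) (2,5) (3,0) (3,1) (3,2) (3,4) (3,5) (4,0) (4,1) (4,3) (4,4) (4,5)] -> total=27

Answer: .####..
#####..
######.
######.
##.###.
.......
#......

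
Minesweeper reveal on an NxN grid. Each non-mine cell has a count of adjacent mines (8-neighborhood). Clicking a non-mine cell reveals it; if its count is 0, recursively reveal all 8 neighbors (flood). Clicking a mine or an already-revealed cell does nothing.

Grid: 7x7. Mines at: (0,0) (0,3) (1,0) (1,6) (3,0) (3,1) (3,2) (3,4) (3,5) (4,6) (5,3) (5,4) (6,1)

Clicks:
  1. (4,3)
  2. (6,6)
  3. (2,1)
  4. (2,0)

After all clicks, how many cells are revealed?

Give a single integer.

Click 1 (4,3) count=4: revealed 1 new [(4,3)] -> total=1
Click 2 (6,6) count=0: revealed 4 new [(5,5) (5,6) (6,5) (6,6)] -> total=5
Click 3 (2,1) count=4: revealed 1 new [(2,1)] -> total=6
Click 4 (2,0) count=3: revealed 1 new [(2,0)] -> total=7

Answer: 7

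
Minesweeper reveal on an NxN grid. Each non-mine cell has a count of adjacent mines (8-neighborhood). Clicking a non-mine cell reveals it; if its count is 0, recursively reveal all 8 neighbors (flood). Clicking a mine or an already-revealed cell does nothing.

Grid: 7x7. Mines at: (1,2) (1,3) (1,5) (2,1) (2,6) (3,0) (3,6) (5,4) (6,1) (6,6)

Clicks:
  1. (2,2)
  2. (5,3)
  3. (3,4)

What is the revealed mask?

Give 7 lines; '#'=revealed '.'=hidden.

Answer: .......
.......
..####.
.#####.
.#####.
.###...
.......

Derivation:
Click 1 (2,2) count=3: revealed 1 new [(2,2)] -> total=1
Click 2 (5,3) count=1: revealed 1 new [(5,3)] -> total=2
Click 3 (3,4) count=0: revealed 15 new [(2,3) (2,4) (2,5) (3,1) (3,2) (3,3) (3,4) (3,5) (4,1) (4,2) (4,3) (4,4) (4,5) (5,1) (5,2)] -> total=17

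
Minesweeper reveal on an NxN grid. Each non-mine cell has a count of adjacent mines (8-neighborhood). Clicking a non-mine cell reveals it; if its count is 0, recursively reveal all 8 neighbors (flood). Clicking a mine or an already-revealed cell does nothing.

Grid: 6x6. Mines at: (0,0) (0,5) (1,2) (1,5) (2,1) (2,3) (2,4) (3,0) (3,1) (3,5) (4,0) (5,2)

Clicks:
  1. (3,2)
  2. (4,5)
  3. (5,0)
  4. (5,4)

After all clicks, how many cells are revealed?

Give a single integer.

Answer: 8

Derivation:
Click 1 (3,2) count=3: revealed 1 new [(3,2)] -> total=1
Click 2 (4,5) count=1: revealed 1 new [(4,5)] -> total=2
Click 3 (5,0) count=1: revealed 1 new [(5,0)] -> total=3
Click 4 (5,4) count=0: revealed 5 new [(4,3) (4,4) (5,3) (5,4) (5,5)] -> total=8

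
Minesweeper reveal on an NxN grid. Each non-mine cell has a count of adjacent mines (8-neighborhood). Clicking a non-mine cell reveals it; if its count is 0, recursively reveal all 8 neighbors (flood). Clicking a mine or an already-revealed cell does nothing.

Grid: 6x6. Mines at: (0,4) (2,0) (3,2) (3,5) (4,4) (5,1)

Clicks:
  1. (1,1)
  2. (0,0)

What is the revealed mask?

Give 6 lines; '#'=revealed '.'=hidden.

Answer: ####..
####..
.###..
......
......
......

Derivation:
Click 1 (1,1) count=1: revealed 1 new [(1,1)] -> total=1
Click 2 (0,0) count=0: revealed 10 new [(0,0) (0,1) (0,2) (0,3) (1,0) (1,2) (1,3) (2,1) (2,2) (2,3)] -> total=11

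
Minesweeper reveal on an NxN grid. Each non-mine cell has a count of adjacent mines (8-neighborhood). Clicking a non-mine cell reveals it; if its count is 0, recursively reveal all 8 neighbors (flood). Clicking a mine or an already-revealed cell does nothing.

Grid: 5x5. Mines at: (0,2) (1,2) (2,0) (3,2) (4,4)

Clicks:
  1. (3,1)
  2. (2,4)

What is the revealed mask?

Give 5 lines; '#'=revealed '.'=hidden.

Click 1 (3,1) count=2: revealed 1 new [(3,1)] -> total=1
Click 2 (2,4) count=0: revealed 8 new [(0,3) (0,4) (1,3) (1,4) (2,3) (2,4) (3,3) (3,4)] -> total=9

Answer: ...##
...##
...##
.#.##
.....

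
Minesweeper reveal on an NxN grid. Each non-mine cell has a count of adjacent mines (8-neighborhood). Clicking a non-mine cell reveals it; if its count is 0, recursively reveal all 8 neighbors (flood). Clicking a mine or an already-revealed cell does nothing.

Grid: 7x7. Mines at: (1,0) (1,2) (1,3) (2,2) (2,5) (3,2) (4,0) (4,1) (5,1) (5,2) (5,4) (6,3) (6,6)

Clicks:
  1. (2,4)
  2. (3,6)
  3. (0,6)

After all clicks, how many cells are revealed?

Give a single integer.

Answer: 8

Derivation:
Click 1 (2,4) count=2: revealed 1 new [(2,4)] -> total=1
Click 2 (3,6) count=1: revealed 1 new [(3,6)] -> total=2
Click 3 (0,6) count=0: revealed 6 new [(0,4) (0,5) (0,6) (1,4) (1,5) (1,6)] -> total=8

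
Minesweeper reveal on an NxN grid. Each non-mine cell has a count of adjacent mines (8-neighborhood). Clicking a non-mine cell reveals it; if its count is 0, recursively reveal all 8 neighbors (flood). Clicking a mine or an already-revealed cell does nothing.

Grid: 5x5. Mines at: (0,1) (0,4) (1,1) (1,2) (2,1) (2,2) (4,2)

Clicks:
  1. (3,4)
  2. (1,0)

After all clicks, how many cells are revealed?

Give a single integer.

Answer: 9

Derivation:
Click 1 (3,4) count=0: revealed 8 new [(1,3) (1,4) (2,3) (2,4) (3,3) (3,4) (4,3) (4,4)] -> total=8
Click 2 (1,0) count=3: revealed 1 new [(1,0)] -> total=9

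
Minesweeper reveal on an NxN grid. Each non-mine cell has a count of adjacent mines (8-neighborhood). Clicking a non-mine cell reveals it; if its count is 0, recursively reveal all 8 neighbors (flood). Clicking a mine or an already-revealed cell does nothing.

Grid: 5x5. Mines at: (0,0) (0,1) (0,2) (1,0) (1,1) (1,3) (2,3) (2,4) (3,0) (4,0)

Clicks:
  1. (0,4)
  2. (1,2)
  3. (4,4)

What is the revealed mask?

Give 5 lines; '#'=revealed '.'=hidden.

Click 1 (0,4) count=1: revealed 1 new [(0,4)] -> total=1
Click 2 (1,2) count=5: revealed 1 new [(1,2)] -> total=2
Click 3 (4,4) count=0: revealed 8 new [(3,1) (3,2) (3,3) (3,4) (4,1) (4,2) (4,3) (4,4)] -> total=10

Answer: ....#
..#..
.....
.####
.####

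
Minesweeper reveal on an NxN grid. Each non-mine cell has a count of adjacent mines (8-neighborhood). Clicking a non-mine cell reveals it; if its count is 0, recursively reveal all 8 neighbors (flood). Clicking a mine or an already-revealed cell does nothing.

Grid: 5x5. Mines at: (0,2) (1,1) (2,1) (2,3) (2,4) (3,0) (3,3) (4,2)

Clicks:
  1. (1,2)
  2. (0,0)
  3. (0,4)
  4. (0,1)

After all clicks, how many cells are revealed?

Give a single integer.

Click 1 (1,2) count=4: revealed 1 new [(1,2)] -> total=1
Click 2 (0,0) count=1: revealed 1 new [(0,0)] -> total=2
Click 3 (0,4) count=0: revealed 4 new [(0,3) (0,4) (1,3) (1,4)] -> total=6
Click 4 (0,1) count=2: revealed 1 new [(0,1)] -> total=7

Answer: 7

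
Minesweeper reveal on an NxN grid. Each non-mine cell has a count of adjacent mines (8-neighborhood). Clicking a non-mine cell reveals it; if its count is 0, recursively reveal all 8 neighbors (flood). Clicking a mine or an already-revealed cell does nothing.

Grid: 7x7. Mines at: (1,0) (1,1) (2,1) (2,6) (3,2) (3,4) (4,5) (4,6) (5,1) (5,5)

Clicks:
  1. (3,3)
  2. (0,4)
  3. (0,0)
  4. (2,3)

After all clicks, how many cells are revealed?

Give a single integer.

Click 1 (3,3) count=2: revealed 1 new [(3,3)] -> total=1
Click 2 (0,4) count=0: revealed 14 new [(0,2) (0,3) (0,4) (0,5) (0,6) (1,2) (1,3) (1,4) (1,5) (1,6) (2,2) (2,3) (2,4) (2,5)] -> total=15
Click 3 (0,0) count=2: revealed 1 new [(0,0)] -> total=16
Click 4 (2,3) count=2: revealed 0 new [(none)] -> total=16

Answer: 16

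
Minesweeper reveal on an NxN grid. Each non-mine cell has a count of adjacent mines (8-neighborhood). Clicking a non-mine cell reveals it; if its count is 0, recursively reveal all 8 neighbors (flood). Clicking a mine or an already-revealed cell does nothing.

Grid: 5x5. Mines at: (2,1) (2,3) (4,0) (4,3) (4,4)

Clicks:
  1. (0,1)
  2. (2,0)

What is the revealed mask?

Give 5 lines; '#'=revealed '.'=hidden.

Answer: #####
#####
#....
.....
.....

Derivation:
Click 1 (0,1) count=0: revealed 10 new [(0,0) (0,1) (0,2) (0,3) (0,4) (1,0) (1,1) (1,2) (1,3) (1,4)] -> total=10
Click 2 (2,0) count=1: revealed 1 new [(2,0)] -> total=11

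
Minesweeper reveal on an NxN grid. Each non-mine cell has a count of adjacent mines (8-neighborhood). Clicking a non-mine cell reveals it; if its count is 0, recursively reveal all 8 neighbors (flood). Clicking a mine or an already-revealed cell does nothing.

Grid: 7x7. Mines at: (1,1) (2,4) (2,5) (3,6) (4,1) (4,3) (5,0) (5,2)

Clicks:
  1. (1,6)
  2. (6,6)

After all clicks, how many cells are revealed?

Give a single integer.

Answer: 12

Derivation:
Click 1 (1,6) count=1: revealed 1 new [(1,6)] -> total=1
Click 2 (6,6) count=0: revealed 11 new [(4,4) (4,5) (4,6) (5,3) (5,4) (5,5) (5,6) (6,3) (6,4) (6,5) (6,6)] -> total=12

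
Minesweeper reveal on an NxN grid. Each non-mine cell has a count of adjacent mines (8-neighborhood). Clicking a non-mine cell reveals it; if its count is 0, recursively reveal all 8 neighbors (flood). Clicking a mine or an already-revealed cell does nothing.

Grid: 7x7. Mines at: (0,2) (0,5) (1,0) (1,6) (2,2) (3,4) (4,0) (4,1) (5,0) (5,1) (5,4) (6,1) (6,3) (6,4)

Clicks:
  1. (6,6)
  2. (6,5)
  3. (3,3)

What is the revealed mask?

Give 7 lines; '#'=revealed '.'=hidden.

Answer: .......
.......
.....##
...#.##
.....##
.....##
.....##

Derivation:
Click 1 (6,6) count=0: revealed 10 new [(2,5) (2,6) (3,5) (3,6) (4,5) (4,6) (5,5) (5,6) (6,5) (6,6)] -> total=10
Click 2 (6,5) count=2: revealed 0 new [(none)] -> total=10
Click 3 (3,3) count=2: revealed 1 new [(3,3)] -> total=11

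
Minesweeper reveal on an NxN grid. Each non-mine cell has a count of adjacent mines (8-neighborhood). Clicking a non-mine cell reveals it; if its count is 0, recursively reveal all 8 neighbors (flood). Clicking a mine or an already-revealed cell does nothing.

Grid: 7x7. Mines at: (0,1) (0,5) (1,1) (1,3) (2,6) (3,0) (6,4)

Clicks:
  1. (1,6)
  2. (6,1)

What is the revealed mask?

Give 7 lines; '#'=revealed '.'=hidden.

Click 1 (1,6) count=2: revealed 1 new [(1,6)] -> total=1
Click 2 (6,1) count=0: revealed 31 new [(2,1) (2,2) (2,3) (2,4) (2,5) (3,1) (3,2) (3,3) (3,4) (3,5) (3,6) (4,0) (4,1) (4,2) (4,3) (4,4) (4,5) (4,6) (5,0) (5,1) (5,2) (5,3) (5,4) (5,5) (5,6) (6,0) (6,1) (6,2) (6,3) (6,5) (6,6)] -> total=32

Answer: .......
......#
.#####.
.######
#######
#######
####.##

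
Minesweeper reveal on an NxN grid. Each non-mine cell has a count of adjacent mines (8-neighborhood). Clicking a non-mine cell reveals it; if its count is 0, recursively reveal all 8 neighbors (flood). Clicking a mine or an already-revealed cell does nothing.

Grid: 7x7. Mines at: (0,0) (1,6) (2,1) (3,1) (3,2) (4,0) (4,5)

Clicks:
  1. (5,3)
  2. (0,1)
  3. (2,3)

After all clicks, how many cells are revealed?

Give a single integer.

Answer: 20

Derivation:
Click 1 (5,3) count=0: revealed 18 new [(4,1) (4,2) (4,3) (4,4) (5,0) (5,1) (5,2) (5,3) (5,4) (5,5) (5,6) (6,0) (6,1) (6,2) (6,3) (6,4) (6,5) (6,6)] -> total=18
Click 2 (0,1) count=1: revealed 1 new [(0,1)] -> total=19
Click 3 (2,3) count=1: revealed 1 new [(2,3)] -> total=20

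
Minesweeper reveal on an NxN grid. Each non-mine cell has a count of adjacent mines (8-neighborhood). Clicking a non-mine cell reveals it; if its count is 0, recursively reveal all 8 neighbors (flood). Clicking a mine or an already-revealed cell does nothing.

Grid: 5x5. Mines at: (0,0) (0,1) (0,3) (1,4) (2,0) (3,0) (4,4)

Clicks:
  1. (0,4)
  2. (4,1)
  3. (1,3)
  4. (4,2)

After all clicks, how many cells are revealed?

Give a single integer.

Click 1 (0,4) count=2: revealed 1 new [(0,4)] -> total=1
Click 2 (4,1) count=1: revealed 1 new [(4,1)] -> total=2
Click 3 (1,3) count=2: revealed 1 new [(1,3)] -> total=3
Click 4 (4,2) count=0: revealed 10 new [(1,1) (1,2) (2,1) (2,2) (2,3) (3,1) (3,2) (3,3) (4,2) (4,3)] -> total=13

Answer: 13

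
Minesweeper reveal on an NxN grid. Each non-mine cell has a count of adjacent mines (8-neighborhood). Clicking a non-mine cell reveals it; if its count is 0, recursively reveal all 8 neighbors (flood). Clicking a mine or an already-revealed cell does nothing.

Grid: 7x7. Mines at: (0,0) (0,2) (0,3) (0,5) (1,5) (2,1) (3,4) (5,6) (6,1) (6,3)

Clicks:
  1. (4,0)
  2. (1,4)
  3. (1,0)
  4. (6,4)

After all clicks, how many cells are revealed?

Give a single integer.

Answer: 15

Derivation:
Click 1 (4,0) count=0: revealed 12 new [(3,0) (3,1) (3,2) (3,3) (4,0) (4,1) (4,2) (4,3) (5,0) (5,1) (5,2) (5,3)] -> total=12
Click 2 (1,4) count=3: revealed 1 new [(1,4)] -> total=13
Click 3 (1,0) count=2: revealed 1 new [(1,0)] -> total=14
Click 4 (6,4) count=1: revealed 1 new [(6,4)] -> total=15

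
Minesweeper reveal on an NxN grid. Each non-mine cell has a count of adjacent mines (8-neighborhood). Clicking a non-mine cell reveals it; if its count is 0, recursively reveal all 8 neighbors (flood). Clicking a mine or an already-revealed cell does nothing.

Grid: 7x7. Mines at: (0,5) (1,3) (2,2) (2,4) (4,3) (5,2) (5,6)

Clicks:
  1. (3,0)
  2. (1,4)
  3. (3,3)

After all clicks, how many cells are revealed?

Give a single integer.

Click 1 (3,0) count=0: revealed 16 new [(0,0) (0,1) (0,2) (1,0) (1,1) (1,2) (2,0) (2,1) (3,0) (3,1) (4,0) (4,1) (5,0) (5,1) (6,0) (6,1)] -> total=16
Click 2 (1,4) count=3: revealed 1 new [(1,4)] -> total=17
Click 3 (3,3) count=3: revealed 1 new [(3,3)] -> total=18

Answer: 18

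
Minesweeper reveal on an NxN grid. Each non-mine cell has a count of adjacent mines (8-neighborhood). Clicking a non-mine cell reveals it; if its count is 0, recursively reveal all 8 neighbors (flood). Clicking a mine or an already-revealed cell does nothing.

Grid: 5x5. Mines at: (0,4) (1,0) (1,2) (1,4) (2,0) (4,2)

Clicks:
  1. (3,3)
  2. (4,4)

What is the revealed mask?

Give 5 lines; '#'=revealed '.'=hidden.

Answer: .....
.....
...##
...##
...##

Derivation:
Click 1 (3,3) count=1: revealed 1 new [(3,3)] -> total=1
Click 2 (4,4) count=0: revealed 5 new [(2,3) (2,4) (3,4) (4,3) (4,4)] -> total=6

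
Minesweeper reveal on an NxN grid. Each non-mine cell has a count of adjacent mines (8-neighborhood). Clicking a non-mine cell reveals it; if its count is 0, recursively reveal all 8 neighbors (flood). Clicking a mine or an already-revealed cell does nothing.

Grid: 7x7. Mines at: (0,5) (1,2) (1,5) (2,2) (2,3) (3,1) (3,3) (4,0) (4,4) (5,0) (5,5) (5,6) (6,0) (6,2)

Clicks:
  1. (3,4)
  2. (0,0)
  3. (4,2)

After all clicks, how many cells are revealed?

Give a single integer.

Click 1 (3,4) count=3: revealed 1 new [(3,4)] -> total=1
Click 2 (0,0) count=0: revealed 6 new [(0,0) (0,1) (1,0) (1,1) (2,0) (2,1)] -> total=7
Click 3 (4,2) count=2: revealed 1 new [(4,2)] -> total=8

Answer: 8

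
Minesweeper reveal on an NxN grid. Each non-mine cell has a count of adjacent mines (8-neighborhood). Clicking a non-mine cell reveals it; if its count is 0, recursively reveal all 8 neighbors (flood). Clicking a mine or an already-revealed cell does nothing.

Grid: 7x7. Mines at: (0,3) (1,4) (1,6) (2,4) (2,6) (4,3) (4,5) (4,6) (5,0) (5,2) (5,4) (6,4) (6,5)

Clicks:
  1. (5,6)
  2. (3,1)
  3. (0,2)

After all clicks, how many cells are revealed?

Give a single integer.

Click 1 (5,6) count=3: revealed 1 new [(5,6)] -> total=1
Click 2 (3,1) count=0: revealed 18 new [(0,0) (0,1) (0,2) (1,0) (1,1) (1,2) (1,3) (2,0) (2,1) (2,2) (2,3) (3,0) (3,1) (3,2) (3,3) (4,0) (4,1) (4,2)] -> total=19
Click 3 (0,2) count=1: revealed 0 new [(none)] -> total=19

Answer: 19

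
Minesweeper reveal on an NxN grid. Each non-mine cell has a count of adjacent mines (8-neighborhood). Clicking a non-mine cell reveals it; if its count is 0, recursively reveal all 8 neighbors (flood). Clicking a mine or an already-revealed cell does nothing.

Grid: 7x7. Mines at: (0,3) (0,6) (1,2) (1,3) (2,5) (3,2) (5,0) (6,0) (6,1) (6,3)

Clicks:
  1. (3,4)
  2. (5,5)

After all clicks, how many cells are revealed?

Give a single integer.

Click 1 (3,4) count=1: revealed 1 new [(3,4)] -> total=1
Click 2 (5,5) count=0: revealed 14 new [(3,3) (3,5) (3,6) (4,3) (4,4) (4,5) (4,6) (5,3) (5,4) (5,5) (5,6) (6,4) (6,5) (6,6)] -> total=15

Answer: 15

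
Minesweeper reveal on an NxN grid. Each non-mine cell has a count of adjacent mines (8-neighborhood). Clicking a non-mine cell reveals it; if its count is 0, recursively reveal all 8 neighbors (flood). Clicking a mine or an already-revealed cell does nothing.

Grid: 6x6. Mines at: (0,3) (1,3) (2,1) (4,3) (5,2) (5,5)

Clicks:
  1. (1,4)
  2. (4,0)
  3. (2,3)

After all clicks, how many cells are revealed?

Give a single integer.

Answer: 8

Derivation:
Click 1 (1,4) count=2: revealed 1 new [(1,4)] -> total=1
Click 2 (4,0) count=0: revealed 6 new [(3,0) (3,1) (4,0) (4,1) (5,0) (5,1)] -> total=7
Click 3 (2,3) count=1: revealed 1 new [(2,3)] -> total=8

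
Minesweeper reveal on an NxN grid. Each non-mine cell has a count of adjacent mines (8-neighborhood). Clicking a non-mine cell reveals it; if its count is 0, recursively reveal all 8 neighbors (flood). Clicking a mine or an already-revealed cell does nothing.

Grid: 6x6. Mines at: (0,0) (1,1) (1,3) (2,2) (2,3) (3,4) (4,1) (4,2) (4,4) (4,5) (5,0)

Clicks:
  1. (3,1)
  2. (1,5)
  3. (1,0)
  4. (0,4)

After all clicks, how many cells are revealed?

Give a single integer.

Answer: 8

Derivation:
Click 1 (3,1) count=3: revealed 1 new [(3,1)] -> total=1
Click 2 (1,5) count=0: revealed 6 new [(0,4) (0,5) (1,4) (1,5) (2,4) (2,5)] -> total=7
Click 3 (1,0) count=2: revealed 1 new [(1,0)] -> total=8
Click 4 (0,4) count=1: revealed 0 new [(none)] -> total=8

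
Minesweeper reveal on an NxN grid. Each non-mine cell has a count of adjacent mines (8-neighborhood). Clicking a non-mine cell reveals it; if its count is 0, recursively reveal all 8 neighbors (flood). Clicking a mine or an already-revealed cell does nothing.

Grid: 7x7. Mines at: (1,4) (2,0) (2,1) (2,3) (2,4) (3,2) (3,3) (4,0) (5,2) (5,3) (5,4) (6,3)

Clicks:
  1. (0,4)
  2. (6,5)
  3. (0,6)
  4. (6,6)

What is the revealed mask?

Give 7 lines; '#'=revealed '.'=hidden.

Answer: ....###
.....##
.....##
.....##
.....##
.....##
.....##

Derivation:
Click 1 (0,4) count=1: revealed 1 new [(0,4)] -> total=1
Click 2 (6,5) count=1: revealed 1 new [(6,5)] -> total=2
Click 3 (0,6) count=0: revealed 13 new [(0,5) (0,6) (1,5) (1,6) (2,5) (2,6) (3,5) (3,6) (4,5) (4,6) (5,5) (5,6) (6,6)] -> total=15
Click 4 (6,6) count=0: revealed 0 new [(none)] -> total=15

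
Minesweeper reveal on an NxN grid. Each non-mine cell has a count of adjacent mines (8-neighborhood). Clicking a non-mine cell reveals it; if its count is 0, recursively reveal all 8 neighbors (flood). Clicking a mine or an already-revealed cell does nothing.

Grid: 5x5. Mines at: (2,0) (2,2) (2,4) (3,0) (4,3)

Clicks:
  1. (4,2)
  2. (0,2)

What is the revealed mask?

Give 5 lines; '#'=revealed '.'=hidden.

Answer: #####
#####
.....
.....
..#..

Derivation:
Click 1 (4,2) count=1: revealed 1 new [(4,2)] -> total=1
Click 2 (0,2) count=0: revealed 10 new [(0,0) (0,1) (0,2) (0,3) (0,4) (1,0) (1,1) (1,2) (1,3) (1,4)] -> total=11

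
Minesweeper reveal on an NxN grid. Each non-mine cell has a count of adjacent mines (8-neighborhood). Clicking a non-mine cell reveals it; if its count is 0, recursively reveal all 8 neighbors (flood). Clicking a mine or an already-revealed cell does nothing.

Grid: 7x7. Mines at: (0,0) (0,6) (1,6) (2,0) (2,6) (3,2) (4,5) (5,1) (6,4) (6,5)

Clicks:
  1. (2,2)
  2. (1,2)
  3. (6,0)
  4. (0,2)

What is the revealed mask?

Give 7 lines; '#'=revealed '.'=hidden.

Answer: .#####.
.#####.
.#####.
...###.
.......
.......
#......

Derivation:
Click 1 (2,2) count=1: revealed 1 new [(2,2)] -> total=1
Click 2 (1,2) count=0: revealed 17 new [(0,1) (0,2) (0,3) (0,4) (0,5) (1,1) (1,2) (1,3) (1,4) (1,5) (2,1) (2,3) (2,4) (2,5) (3,3) (3,4) (3,5)] -> total=18
Click 3 (6,0) count=1: revealed 1 new [(6,0)] -> total=19
Click 4 (0,2) count=0: revealed 0 new [(none)] -> total=19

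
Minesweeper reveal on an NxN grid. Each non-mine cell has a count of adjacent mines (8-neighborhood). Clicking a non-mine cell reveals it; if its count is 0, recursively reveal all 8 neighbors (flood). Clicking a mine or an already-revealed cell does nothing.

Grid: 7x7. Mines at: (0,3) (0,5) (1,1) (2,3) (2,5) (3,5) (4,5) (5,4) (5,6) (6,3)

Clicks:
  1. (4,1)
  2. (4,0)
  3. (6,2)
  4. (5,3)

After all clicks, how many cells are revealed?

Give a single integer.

Click 1 (4,1) count=0: revealed 18 new [(2,0) (2,1) (2,2) (3,0) (3,1) (3,2) (3,3) (4,0) (4,1) (4,2) (4,3) (5,0) (5,1) (5,2) (5,3) (6,0) (6,1) (6,2)] -> total=18
Click 2 (4,0) count=0: revealed 0 new [(none)] -> total=18
Click 3 (6,2) count=1: revealed 0 new [(none)] -> total=18
Click 4 (5,3) count=2: revealed 0 new [(none)] -> total=18

Answer: 18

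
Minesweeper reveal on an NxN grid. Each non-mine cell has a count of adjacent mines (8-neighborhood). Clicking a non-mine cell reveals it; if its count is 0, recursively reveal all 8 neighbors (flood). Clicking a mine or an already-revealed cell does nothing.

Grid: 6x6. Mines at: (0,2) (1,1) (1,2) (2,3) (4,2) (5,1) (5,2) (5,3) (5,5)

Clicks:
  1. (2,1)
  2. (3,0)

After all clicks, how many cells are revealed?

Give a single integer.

Answer: 6

Derivation:
Click 1 (2,1) count=2: revealed 1 new [(2,1)] -> total=1
Click 2 (3,0) count=0: revealed 5 new [(2,0) (3,0) (3,1) (4,0) (4,1)] -> total=6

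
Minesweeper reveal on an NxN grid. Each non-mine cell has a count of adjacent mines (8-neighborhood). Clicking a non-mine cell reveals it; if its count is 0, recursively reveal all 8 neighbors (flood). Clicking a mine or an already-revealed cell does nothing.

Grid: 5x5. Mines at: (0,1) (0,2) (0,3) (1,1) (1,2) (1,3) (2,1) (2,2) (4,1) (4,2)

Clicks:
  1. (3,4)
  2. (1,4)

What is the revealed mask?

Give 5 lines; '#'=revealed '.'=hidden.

Click 1 (3,4) count=0: revealed 6 new [(2,3) (2,4) (3,3) (3,4) (4,3) (4,4)] -> total=6
Click 2 (1,4) count=2: revealed 1 new [(1,4)] -> total=7

Answer: .....
....#
...##
...##
...##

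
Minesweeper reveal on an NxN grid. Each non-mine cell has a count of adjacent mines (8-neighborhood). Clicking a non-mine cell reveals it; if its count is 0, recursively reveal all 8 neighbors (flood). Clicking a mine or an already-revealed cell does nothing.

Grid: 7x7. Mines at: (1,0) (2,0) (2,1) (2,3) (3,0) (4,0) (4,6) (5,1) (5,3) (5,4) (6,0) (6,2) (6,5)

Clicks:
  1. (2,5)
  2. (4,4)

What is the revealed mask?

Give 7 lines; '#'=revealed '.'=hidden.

Answer: .######
.######
....###
....###
....#..
.......
.......

Derivation:
Click 1 (2,5) count=0: revealed 18 new [(0,1) (0,2) (0,3) (0,4) (0,5) (0,6) (1,1) (1,2) (1,3) (1,4) (1,5) (1,6) (2,4) (2,5) (2,6) (3,4) (3,5) (3,6)] -> total=18
Click 2 (4,4) count=2: revealed 1 new [(4,4)] -> total=19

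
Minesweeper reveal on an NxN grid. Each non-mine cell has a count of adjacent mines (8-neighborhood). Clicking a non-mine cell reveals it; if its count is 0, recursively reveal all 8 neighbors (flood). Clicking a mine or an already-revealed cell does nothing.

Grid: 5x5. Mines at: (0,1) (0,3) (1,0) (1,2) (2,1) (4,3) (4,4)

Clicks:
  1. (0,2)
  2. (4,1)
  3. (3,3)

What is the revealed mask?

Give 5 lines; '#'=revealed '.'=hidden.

Answer: ..#..
.....
.....
####.
###..

Derivation:
Click 1 (0,2) count=3: revealed 1 new [(0,2)] -> total=1
Click 2 (4,1) count=0: revealed 6 new [(3,0) (3,1) (3,2) (4,0) (4,1) (4,2)] -> total=7
Click 3 (3,3) count=2: revealed 1 new [(3,3)] -> total=8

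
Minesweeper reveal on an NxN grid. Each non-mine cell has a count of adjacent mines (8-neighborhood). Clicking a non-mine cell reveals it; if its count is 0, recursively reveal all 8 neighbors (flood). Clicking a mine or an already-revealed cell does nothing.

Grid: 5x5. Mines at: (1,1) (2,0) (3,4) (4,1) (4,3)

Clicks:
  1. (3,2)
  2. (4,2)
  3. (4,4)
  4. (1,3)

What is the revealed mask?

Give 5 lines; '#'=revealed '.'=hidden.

Answer: ..###
..###
..###
..#..
..#.#

Derivation:
Click 1 (3,2) count=2: revealed 1 new [(3,2)] -> total=1
Click 2 (4,2) count=2: revealed 1 new [(4,2)] -> total=2
Click 3 (4,4) count=2: revealed 1 new [(4,4)] -> total=3
Click 4 (1,3) count=0: revealed 9 new [(0,2) (0,3) (0,4) (1,2) (1,3) (1,4) (2,2) (2,3) (2,4)] -> total=12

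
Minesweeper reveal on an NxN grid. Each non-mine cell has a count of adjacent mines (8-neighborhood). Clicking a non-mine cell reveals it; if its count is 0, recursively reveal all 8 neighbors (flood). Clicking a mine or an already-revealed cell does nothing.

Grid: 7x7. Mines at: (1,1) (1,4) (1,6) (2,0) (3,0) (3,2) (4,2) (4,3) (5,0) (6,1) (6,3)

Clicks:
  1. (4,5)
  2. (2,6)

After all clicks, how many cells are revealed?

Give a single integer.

Answer: 15

Derivation:
Click 1 (4,5) count=0: revealed 15 new [(2,4) (2,5) (2,6) (3,4) (3,5) (3,6) (4,4) (4,5) (4,6) (5,4) (5,5) (5,6) (6,4) (6,5) (6,6)] -> total=15
Click 2 (2,6) count=1: revealed 0 new [(none)] -> total=15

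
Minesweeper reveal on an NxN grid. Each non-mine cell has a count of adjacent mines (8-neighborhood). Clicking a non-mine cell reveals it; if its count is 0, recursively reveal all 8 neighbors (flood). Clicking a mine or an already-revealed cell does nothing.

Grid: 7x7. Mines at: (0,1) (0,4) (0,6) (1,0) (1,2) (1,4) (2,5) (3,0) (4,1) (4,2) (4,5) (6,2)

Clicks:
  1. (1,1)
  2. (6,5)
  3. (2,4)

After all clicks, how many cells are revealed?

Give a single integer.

Answer: 10

Derivation:
Click 1 (1,1) count=3: revealed 1 new [(1,1)] -> total=1
Click 2 (6,5) count=0: revealed 8 new [(5,3) (5,4) (5,5) (5,6) (6,3) (6,4) (6,5) (6,6)] -> total=9
Click 3 (2,4) count=2: revealed 1 new [(2,4)] -> total=10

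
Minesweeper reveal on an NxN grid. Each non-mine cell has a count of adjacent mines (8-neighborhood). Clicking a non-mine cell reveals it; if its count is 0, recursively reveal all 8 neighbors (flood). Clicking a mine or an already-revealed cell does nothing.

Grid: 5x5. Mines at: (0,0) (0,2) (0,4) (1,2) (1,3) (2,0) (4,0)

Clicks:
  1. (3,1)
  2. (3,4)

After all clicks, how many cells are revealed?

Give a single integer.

Click 1 (3,1) count=2: revealed 1 new [(3,1)] -> total=1
Click 2 (3,4) count=0: revealed 11 new [(2,1) (2,2) (2,3) (2,4) (3,2) (3,3) (3,4) (4,1) (4,2) (4,3) (4,4)] -> total=12

Answer: 12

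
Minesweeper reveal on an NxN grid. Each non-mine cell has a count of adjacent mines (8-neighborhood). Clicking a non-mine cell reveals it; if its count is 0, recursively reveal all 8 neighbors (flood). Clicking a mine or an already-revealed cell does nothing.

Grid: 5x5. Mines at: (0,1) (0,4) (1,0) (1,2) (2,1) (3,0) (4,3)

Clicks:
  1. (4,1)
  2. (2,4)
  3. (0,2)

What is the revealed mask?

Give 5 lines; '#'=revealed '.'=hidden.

Answer: ..#..
...##
...##
...##
.#...

Derivation:
Click 1 (4,1) count=1: revealed 1 new [(4,1)] -> total=1
Click 2 (2,4) count=0: revealed 6 new [(1,3) (1,4) (2,3) (2,4) (3,3) (3,4)] -> total=7
Click 3 (0,2) count=2: revealed 1 new [(0,2)] -> total=8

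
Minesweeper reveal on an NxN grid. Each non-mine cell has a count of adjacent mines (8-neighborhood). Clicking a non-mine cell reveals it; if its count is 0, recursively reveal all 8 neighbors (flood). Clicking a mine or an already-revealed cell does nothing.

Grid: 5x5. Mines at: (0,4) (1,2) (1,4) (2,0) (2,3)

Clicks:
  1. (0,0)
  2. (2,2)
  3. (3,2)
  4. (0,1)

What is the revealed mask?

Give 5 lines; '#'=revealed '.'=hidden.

Click 1 (0,0) count=0: revealed 4 new [(0,0) (0,1) (1,0) (1,1)] -> total=4
Click 2 (2,2) count=2: revealed 1 new [(2,2)] -> total=5
Click 3 (3,2) count=1: revealed 1 new [(3,2)] -> total=6
Click 4 (0,1) count=1: revealed 0 new [(none)] -> total=6

Answer: ##...
##...
..#..
..#..
.....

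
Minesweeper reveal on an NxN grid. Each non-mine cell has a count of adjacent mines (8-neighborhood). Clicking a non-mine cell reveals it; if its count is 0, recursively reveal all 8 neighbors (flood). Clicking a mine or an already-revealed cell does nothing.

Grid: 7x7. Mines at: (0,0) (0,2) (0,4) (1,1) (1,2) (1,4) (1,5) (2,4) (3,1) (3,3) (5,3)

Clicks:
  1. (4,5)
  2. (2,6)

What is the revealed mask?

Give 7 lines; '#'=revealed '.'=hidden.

Answer: .......
.......
.....##
....###
....###
....###
....###

Derivation:
Click 1 (4,5) count=0: revealed 14 new [(2,5) (2,6) (3,4) (3,5) (3,6) (4,4) (4,5) (4,6) (5,4) (5,5) (5,6) (6,4) (6,5) (6,6)] -> total=14
Click 2 (2,6) count=1: revealed 0 new [(none)] -> total=14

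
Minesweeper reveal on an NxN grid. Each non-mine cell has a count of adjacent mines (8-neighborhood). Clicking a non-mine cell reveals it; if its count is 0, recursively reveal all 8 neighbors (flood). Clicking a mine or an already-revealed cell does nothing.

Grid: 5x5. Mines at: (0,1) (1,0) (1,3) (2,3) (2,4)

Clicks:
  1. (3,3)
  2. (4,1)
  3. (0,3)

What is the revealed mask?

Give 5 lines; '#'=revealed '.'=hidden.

Click 1 (3,3) count=2: revealed 1 new [(3,3)] -> total=1
Click 2 (4,1) count=0: revealed 12 new [(2,0) (2,1) (2,2) (3,0) (3,1) (3,2) (3,4) (4,0) (4,1) (4,2) (4,3) (4,4)] -> total=13
Click 3 (0,3) count=1: revealed 1 new [(0,3)] -> total=14

Answer: ...#.
.....
###..
#####
#####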